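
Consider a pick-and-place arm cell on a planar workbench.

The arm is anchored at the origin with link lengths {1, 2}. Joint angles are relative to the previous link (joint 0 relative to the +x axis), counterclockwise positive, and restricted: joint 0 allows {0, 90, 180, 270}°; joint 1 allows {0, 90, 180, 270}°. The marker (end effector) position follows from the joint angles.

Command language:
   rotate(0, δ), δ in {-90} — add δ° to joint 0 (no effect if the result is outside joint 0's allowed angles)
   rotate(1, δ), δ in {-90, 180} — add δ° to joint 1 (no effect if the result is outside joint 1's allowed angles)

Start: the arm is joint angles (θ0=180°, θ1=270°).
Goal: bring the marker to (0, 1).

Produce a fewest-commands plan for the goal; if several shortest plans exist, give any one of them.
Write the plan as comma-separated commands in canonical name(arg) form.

initial: joint angles (θ0=180°, θ1=270°)
step 1 (rotate(1, -90)): joint angles (θ0=180°, θ1=180°)
step 2 (rotate(0, -90)): joint angles (θ0=90°, θ1=180°)
step 3 (rotate(0, -90)): joint angles (θ0=0°, θ1=180°)
step 4 (rotate(0, -90)): joint angles (θ0=270°, θ1=180°)
minimal: 4 command(s), checked below 4.

rotate(1, -90), rotate(0, -90), rotate(0, -90), rotate(0, -90)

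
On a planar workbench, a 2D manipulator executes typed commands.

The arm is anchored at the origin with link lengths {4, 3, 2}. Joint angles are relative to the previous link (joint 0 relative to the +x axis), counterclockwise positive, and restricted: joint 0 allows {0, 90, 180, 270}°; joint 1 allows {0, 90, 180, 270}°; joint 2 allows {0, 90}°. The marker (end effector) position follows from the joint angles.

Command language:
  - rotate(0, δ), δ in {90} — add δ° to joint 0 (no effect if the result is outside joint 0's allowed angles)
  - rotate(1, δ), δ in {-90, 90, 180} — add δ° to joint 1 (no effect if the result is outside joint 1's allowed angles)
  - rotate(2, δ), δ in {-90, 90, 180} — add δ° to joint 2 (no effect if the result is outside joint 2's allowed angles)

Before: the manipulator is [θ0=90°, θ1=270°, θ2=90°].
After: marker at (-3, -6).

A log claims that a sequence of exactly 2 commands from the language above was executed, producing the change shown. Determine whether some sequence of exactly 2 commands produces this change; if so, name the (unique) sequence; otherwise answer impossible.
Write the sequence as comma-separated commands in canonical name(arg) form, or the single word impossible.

begin: [θ0=90°, θ1=270°, θ2=90°]
t=1 rotate(0, 90) ⇒ [θ0=180°, θ1=270°, θ2=90°]
t=2 rotate(0, 90) ⇒ [θ0=270°, θ1=270°, θ2=90°]
all 49 alternatives checked — unique.

rotate(0, 90), rotate(0, 90)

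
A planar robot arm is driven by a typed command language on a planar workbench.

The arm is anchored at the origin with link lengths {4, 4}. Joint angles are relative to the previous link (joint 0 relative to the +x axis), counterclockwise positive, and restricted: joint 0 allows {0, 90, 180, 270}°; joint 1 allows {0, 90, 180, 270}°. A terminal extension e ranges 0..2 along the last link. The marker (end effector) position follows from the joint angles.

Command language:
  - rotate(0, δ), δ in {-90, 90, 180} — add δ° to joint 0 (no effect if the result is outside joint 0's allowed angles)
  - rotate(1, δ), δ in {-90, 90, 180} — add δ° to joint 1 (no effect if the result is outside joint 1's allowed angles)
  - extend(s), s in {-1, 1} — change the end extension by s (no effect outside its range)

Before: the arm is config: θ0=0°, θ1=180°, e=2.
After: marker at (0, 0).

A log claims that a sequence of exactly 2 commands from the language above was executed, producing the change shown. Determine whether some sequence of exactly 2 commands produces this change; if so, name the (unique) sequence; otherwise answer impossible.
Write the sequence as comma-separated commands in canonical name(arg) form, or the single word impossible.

from: config: θ0=0°, θ1=180°, e=2
1. extend(-1) → config: θ0=0°, θ1=180°, e=1
2. extend(-1) → config: θ0=0°, θ1=180°, e=0
uniquely the one of 64 2-step routes that fits.

extend(-1), extend(-1)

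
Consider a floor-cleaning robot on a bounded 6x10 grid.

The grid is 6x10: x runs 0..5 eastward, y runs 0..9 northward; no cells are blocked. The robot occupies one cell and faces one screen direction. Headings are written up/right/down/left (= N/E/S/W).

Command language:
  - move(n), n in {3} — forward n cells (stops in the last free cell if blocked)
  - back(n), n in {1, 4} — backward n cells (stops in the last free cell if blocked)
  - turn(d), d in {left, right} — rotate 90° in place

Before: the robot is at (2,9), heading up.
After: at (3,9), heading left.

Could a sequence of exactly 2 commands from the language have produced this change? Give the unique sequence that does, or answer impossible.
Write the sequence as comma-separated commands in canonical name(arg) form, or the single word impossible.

turn(left), back(1)

key: position moved to (3,9) AND the heading swung to W — translation plus rotation needed
initial: at (2,9), heading up
t=1 turn(left) ⇒ at (2,9), heading left
t=2 back(1) ⇒ at (3,9), heading left
no other 2-command option fits: unique.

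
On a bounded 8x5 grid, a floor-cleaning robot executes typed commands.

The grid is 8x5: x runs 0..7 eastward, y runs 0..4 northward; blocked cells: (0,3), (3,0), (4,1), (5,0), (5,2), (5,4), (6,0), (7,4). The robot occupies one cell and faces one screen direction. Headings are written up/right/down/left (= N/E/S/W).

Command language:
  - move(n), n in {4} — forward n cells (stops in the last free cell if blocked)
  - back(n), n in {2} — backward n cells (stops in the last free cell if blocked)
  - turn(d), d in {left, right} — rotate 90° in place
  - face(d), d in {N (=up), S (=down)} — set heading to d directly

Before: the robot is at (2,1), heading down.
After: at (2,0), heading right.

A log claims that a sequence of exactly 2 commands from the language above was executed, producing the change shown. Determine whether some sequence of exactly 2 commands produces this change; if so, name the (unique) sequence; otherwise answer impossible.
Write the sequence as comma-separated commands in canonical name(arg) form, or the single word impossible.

key: cell and facing (now E) both changed — the 2 commands mix motion and turning
t0: at (2,1), heading down
1. move(4) → at (2,0), heading down
2. turn(left) → at (2,0), heading right
all 36 alternatives checked — unique.

move(4), turn(left)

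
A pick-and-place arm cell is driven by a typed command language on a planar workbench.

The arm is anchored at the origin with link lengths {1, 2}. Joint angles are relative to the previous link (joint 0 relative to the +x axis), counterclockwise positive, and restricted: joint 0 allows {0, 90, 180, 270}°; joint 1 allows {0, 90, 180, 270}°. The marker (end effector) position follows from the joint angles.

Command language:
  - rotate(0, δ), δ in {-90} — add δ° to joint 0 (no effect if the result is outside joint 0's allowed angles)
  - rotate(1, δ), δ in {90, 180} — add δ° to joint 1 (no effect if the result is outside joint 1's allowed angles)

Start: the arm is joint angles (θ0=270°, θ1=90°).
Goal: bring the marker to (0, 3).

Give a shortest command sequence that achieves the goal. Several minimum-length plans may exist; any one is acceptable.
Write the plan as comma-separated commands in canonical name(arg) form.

rotate(1, 90), rotate(1, 180), rotate(0, -90), rotate(0, -90)

start: joint angles (θ0=270°, θ1=90°)
step 1 (rotate(1, 90)): joint angles (θ0=270°, θ1=180°)
step 2 (rotate(1, 180)): joint angles (θ0=270°, θ1=0°)
step 3 (rotate(0, -90)): joint angles (θ0=180°, θ1=0°)
step 4 (rotate(0, -90)): joint angles (θ0=90°, θ1=0°)
no 3-step plan works, so 4 is optimal.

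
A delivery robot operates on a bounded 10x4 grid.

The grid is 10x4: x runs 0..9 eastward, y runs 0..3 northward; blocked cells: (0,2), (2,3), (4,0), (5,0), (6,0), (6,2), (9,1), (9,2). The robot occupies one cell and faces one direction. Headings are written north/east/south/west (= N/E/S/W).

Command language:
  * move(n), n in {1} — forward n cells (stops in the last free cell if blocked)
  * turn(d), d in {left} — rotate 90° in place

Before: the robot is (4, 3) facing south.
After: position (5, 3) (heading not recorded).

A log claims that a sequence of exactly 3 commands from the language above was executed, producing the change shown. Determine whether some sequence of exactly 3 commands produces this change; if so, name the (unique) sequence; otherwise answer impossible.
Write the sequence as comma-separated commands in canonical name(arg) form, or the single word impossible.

turn(left), move(1), turn(left)

t0: (4, 3) facing south
step 1 (turn(left)): (4, 3) facing east
step 2 (move(1)): (5, 3) facing east
step 3 (turn(left)): (5, 3) facing north
uniquely the one of 8 3-step routes that fits.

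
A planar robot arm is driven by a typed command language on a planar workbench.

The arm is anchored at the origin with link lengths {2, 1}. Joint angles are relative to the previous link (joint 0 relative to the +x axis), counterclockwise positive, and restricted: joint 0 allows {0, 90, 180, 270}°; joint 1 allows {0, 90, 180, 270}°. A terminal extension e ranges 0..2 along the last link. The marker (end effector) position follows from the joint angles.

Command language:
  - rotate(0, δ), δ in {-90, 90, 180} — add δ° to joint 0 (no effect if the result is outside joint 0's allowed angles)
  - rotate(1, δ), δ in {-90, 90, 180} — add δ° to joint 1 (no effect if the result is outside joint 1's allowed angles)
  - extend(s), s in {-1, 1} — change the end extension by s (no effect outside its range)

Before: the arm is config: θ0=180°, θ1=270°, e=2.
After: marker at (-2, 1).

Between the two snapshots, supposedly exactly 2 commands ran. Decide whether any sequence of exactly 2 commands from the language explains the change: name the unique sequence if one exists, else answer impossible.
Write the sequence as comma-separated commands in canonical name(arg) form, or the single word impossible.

from: config: θ0=180°, θ1=270°, e=2
t=1 extend(-1) ⇒ config: θ0=180°, θ1=270°, e=1
t=2 extend(-1) ⇒ config: θ0=180°, θ1=270°, e=0
no other 2-command option fits: unique.

extend(-1), extend(-1)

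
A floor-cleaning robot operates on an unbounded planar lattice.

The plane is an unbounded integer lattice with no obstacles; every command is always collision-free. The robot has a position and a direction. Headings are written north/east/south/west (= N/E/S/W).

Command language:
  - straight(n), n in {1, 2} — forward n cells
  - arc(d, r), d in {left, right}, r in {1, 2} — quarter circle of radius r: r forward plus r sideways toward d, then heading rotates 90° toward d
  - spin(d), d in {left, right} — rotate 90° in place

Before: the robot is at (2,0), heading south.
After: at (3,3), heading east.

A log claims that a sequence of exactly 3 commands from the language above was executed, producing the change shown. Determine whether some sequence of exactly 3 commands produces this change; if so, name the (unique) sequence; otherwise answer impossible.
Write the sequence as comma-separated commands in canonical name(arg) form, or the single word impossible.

spin(right), arc(right, 1), arc(right, 2)

key: running arc(right, 2) before spin(right) would end elsewhere — order is forced
begin: at (2,0), heading south
1. spin(right) → at (2,0), heading west
2. arc(right, 1) → at (1,1), heading north
3. arc(right, 2) → at (3,3), heading east
no rival 3-sequence matches.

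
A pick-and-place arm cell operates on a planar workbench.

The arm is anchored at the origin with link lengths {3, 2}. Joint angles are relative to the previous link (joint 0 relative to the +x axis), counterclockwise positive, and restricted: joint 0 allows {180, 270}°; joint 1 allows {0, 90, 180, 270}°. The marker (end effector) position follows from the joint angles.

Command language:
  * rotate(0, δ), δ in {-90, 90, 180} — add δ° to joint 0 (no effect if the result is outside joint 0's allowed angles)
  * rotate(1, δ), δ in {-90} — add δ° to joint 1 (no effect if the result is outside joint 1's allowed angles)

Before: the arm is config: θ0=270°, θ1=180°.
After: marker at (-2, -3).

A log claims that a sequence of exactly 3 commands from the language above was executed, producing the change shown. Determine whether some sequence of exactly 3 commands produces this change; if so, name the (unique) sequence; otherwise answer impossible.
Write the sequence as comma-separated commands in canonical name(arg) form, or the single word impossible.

start: config: θ0=270°, θ1=180°
t=1 rotate(1, -90) ⇒ config: θ0=270°, θ1=90°
t=2 rotate(1, -90) ⇒ config: θ0=270°, θ1=0°
t=3 rotate(1, -90) ⇒ config: θ0=270°, θ1=270°
no other 3-command option fits: unique.

rotate(1, -90), rotate(1, -90), rotate(1, -90)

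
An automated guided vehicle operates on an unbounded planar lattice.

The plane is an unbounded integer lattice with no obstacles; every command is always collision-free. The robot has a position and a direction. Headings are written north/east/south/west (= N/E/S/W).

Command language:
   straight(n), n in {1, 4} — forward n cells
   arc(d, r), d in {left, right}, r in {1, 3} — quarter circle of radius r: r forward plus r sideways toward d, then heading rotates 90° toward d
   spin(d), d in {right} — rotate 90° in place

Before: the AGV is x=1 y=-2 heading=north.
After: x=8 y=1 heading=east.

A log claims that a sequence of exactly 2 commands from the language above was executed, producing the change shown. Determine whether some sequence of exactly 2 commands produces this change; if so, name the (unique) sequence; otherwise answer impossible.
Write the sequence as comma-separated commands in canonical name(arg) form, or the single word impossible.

arc(right, 3), straight(4)

key: cell and facing (now E) both changed — the 2 commands mix motion and turning
from: x=1 y=-2 heading=north
step 1 (arc(right, 3)): x=4 y=1 heading=east
step 2 (straight(4)): x=8 y=1 heading=east
no rival 2-sequence matches.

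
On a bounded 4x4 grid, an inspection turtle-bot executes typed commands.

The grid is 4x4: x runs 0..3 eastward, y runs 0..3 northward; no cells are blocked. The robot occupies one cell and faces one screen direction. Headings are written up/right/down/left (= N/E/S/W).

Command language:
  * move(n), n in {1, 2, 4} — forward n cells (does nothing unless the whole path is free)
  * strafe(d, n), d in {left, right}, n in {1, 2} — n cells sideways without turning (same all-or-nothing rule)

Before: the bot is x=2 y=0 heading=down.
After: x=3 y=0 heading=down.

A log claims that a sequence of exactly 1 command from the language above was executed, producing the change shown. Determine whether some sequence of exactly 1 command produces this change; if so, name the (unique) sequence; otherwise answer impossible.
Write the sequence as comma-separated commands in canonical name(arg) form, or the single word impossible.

key: still facing S — the one step turns nothing
start: x=2 y=0 heading=down
[1] after strafe(left, 1): x=3 y=0 heading=down
no other 1-command option fits: unique.

strafe(left, 1)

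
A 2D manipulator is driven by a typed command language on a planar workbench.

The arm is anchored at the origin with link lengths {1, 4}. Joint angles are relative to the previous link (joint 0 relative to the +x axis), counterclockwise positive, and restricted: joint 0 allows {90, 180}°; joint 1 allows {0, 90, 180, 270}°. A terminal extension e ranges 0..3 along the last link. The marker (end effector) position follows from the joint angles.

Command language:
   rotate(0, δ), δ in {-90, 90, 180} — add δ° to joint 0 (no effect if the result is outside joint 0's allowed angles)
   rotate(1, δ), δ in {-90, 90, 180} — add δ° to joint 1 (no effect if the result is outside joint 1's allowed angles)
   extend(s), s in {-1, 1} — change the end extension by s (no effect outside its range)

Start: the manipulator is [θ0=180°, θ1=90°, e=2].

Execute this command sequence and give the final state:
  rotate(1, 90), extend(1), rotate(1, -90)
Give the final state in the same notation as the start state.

[θ0=180°, θ1=90°, e=3]

t0: [θ0=180°, θ1=90°, e=2]
1. rotate(1, 90) → [θ0=180°, θ1=180°, e=2]
2. extend(1) → [θ0=180°, θ1=180°, e=3]
3. rotate(1, -90) → [θ0=180°, θ1=90°, e=3]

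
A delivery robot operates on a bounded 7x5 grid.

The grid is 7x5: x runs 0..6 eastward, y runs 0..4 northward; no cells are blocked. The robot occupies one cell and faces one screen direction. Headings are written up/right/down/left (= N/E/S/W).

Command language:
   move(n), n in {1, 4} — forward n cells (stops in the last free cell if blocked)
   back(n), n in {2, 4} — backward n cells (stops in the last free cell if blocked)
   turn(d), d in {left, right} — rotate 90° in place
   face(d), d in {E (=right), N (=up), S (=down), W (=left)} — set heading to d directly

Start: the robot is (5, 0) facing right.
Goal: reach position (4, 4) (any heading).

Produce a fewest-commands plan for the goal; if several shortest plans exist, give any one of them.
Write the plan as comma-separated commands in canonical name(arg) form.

move(1), back(2), turn(right), back(4)

initial: (5, 0) facing right
step 1 (move(1)): (6, 0) facing right
step 2 (back(2)): (4, 0) facing right
step 3 (turn(right)): (4, 0) facing down
step 4 (back(4)): (4, 4) facing down
no 3-step plan works, so 4 is optimal.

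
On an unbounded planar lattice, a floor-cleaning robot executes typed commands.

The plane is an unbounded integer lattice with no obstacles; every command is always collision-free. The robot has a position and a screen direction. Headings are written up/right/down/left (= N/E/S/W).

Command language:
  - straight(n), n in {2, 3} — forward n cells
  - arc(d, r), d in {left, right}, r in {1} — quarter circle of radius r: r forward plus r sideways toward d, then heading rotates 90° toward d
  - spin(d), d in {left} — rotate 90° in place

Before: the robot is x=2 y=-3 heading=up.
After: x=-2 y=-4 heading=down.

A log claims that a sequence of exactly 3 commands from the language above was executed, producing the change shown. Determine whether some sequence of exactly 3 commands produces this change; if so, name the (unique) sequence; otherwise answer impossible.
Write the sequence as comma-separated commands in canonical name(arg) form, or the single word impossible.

key: position moved to (-2,-4) AND the heading swung to S — translation plus rotation needed
begin: x=2 y=-3 heading=up
step 1 (spin(left)): x=2 y=-3 heading=left
step 2 (straight(3)): x=-1 y=-3 heading=left
step 3 (arc(left, 1)): x=-2 y=-4 heading=down
no other 3-command option fits: unique.

spin(left), straight(3), arc(left, 1)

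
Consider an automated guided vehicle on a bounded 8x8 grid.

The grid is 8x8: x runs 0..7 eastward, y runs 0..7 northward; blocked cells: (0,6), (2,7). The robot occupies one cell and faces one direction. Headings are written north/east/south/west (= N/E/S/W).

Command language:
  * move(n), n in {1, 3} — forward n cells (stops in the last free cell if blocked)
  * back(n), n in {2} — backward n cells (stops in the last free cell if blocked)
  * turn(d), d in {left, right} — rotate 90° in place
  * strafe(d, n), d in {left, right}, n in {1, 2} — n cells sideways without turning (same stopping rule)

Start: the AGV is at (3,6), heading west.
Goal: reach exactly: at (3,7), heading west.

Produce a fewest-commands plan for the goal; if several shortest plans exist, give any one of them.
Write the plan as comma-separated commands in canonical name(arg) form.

start: at (3,6), heading west
step 1 (strafe(right, 2)): at (3,7), heading west
shorter routes all fall short; 1 is best.

strafe(right, 2)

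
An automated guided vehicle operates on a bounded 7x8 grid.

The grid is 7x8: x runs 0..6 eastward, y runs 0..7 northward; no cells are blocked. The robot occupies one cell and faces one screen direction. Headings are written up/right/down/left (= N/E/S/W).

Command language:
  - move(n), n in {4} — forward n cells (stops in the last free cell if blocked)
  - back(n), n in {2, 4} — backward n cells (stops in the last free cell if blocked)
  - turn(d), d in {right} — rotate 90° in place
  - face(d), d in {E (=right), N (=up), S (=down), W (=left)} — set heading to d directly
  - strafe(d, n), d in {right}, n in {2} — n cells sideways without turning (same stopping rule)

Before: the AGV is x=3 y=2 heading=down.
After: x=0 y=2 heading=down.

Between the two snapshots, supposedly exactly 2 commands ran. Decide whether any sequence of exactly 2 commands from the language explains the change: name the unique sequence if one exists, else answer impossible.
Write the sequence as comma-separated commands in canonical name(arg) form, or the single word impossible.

key: heading stays S — no command in the sequence turns
t0: x=3 y=2 heading=down
1. strafe(right, 2) → x=1 y=2 heading=down
2. strafe(right, 2) → x=0 y=2 heading=down
all 81 alternatives checked — unique.

strafe(right, 2), strafe(right, 2)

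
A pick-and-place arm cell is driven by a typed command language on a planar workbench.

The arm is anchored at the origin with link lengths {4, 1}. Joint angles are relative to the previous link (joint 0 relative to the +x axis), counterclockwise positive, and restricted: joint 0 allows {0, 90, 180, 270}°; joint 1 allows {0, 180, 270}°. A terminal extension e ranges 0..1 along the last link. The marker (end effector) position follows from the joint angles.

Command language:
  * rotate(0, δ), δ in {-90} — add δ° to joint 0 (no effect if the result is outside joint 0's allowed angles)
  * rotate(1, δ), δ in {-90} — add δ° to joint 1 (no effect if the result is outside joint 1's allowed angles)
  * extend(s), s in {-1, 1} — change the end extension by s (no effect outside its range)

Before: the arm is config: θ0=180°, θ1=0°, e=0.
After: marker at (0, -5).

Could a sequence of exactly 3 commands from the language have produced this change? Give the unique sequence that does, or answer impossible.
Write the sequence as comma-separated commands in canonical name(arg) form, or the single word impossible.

rotate(0, -90), rotate(0, -90), rotate(0, -90)

from: config: θ0=180°, θ1=0°, e=0
t=1 rotate(0, -90) ⇒ config: θ0=90°, θ1=0°, e=0
t=2 rotate(0, -90) ⇒ config: θ0=0°, θ1=0°, e=0
t=3 rotate(0, -90) ⇒ config: θ0=270°, θ1=0°, e=0
uniquely the one of 64 3-step routes that fits.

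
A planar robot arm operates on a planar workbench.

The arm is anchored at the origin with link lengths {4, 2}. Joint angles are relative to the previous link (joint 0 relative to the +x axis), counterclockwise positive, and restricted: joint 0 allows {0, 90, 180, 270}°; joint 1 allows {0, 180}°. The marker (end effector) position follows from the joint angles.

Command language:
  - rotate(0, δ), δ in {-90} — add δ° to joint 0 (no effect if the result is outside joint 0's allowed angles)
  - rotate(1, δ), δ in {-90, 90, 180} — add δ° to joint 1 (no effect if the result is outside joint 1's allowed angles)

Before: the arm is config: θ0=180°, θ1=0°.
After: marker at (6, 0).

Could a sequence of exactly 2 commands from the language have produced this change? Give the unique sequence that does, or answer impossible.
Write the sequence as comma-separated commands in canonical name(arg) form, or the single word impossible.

rotate(0, -90), rotate(0, -90)

begin: config: θ0=180°, θ1=0°
[1] after rotate(0, -90): config: θ0=90°, θ1=0°
[2] after rotate(0, -90): config: θ0=0°, θ1=0°
no other 2-command option fits: unique.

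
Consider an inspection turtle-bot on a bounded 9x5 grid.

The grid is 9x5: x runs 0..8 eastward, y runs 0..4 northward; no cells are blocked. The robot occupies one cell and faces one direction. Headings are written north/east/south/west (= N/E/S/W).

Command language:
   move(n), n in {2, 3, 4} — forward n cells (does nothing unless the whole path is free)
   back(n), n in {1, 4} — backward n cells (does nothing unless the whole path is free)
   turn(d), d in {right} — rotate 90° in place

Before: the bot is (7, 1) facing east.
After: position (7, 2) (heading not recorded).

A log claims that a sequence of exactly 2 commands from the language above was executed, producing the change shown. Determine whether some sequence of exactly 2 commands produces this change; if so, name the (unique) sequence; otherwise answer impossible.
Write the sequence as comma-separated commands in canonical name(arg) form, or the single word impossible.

turn(right), back(1)

key: order matters: swapping turn(right) and back(1) lands elsewhere
from: (7, 1) facing east
1. turn(right) → (7, 1) facing south
2. back(1) → (7, 2) facing south
uniquely the one of 36 2-step routes that fits.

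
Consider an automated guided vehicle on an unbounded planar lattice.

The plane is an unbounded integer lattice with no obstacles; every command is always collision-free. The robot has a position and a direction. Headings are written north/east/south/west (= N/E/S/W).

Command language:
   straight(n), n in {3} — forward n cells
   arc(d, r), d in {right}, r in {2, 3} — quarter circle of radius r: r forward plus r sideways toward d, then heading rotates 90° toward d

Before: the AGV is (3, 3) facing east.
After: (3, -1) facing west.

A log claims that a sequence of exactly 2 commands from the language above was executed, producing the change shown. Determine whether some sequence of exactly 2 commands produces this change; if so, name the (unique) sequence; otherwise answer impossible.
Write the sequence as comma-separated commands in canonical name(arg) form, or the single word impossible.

arc(right, 2), arc(right, 2)

key: position moved to (3,-1) AND the heading swung to W — translation plus rotation needed
t0: (3, 3) facing east
step 1 (arc(right, 2)): (5, 1) facing south
step 2 (arc(right, 2)): (3, -1) facing west
no rival 2-sequence matches.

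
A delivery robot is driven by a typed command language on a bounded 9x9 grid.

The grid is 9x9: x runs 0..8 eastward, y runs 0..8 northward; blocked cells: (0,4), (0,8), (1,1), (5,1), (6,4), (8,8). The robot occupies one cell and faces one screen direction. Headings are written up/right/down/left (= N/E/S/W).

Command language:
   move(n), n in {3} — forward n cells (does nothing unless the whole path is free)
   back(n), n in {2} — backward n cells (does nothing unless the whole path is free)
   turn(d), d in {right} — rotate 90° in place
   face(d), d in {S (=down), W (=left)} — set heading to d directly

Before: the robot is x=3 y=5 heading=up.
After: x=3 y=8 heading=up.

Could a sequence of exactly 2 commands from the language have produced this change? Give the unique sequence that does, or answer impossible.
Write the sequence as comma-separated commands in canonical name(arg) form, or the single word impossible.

move(3), move(3)

key: the second move(3) would leave the grid, so it does nothing
initial: x=3 y=5 heading=up
[1] after move(3): x=3 y=8 heading=up
[2] after move(3): x=3 y=8 heading=up
uniquely the one of 25 2-step routes that fits.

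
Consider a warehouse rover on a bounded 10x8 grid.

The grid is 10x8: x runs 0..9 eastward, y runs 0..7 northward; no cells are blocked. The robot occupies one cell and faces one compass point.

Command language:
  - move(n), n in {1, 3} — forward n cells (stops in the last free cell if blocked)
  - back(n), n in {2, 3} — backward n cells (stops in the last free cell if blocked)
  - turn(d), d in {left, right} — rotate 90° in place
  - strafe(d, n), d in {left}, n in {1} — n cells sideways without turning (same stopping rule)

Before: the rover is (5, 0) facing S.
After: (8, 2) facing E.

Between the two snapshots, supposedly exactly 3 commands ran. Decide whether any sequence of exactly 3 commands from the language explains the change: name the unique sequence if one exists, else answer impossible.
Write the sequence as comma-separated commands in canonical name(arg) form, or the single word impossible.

key: cell and facing (now E) both changed — the 3 commands mix motion and turning
start: (5, 0) facing S
t=1 back(2) ⇒ (5, 2) facing S
t=2 turn(left) ⇒ (5, 2) facing E
t=3 move(3) ⇒ (8, 2) facing E
no other 3-command option fits: unique.

back(2), turn(left), move(3)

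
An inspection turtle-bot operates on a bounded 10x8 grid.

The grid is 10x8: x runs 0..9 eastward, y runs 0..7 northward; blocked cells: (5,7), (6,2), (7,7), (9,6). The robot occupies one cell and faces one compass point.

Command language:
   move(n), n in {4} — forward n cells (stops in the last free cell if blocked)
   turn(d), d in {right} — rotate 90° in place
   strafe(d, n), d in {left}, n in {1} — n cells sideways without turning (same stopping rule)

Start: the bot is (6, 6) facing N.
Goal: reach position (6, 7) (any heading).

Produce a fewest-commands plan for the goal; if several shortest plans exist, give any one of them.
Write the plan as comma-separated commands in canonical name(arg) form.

move(4)

t0: (6, 6) facing N
step 1 (move(4)): (6, 7) facing N
shorter routes all fall short; 1 is best.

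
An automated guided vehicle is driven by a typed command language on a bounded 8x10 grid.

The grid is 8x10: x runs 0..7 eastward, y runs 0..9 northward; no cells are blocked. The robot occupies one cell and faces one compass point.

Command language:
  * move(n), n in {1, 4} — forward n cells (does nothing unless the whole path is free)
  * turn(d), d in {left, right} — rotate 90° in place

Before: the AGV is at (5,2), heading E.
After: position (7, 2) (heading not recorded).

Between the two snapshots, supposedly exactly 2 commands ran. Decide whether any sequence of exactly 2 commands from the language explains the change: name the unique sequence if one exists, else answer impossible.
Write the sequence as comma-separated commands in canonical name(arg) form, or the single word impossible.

start: at (5,2), heading E
step 1 (move(1)): at (6,2), heading E
step 2 (move(1)): at (7,2), heading E
all 16 alternatives checked — unique.

move(1), move(1)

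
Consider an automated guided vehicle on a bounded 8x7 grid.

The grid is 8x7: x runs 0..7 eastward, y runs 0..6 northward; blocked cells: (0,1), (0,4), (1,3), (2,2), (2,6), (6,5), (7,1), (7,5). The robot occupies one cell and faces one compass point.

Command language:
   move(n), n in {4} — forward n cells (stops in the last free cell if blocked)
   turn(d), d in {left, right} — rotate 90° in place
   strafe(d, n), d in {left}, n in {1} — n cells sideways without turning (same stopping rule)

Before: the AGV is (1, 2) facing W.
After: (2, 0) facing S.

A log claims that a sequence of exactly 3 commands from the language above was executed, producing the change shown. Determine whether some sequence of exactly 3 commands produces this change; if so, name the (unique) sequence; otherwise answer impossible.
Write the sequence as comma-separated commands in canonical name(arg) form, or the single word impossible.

key: cell and facing (now S) both changed — the 3 commands mix motion and turning
start: (1, 2) facing W
1. turn(left) → (1, 2) facing S
2. move(4) → (1, 0) facing S
3. strafe(left, 1) → (2, 0) facing S
uniquely the one of 64 3-step routes that fits.

turn(left), move(4), strafe(left, 1)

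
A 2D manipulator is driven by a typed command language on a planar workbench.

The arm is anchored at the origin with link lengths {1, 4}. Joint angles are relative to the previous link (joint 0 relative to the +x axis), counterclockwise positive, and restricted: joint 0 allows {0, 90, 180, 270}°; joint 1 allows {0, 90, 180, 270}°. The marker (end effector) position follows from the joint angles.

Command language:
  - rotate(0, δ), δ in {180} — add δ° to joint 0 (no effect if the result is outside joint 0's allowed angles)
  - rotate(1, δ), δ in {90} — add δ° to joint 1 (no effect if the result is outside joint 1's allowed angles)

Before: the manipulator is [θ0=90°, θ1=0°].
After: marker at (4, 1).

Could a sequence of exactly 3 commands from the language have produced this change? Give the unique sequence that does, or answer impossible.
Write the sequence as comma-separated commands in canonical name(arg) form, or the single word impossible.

rotate(1, 90), rotate(1, 90), rotate(1, 90)

start: [θ0=90°, θ1=0°]
step 1 (rotate(1, 90)): [θ0=90°, θ1=90°]
step 2 (rotate(1, 90)): [θ0=90°, θ1=180°]
step 3 (rotate(1, 90)): [θ0=90°, θ1=270°]
no other 3-command option fits: unique.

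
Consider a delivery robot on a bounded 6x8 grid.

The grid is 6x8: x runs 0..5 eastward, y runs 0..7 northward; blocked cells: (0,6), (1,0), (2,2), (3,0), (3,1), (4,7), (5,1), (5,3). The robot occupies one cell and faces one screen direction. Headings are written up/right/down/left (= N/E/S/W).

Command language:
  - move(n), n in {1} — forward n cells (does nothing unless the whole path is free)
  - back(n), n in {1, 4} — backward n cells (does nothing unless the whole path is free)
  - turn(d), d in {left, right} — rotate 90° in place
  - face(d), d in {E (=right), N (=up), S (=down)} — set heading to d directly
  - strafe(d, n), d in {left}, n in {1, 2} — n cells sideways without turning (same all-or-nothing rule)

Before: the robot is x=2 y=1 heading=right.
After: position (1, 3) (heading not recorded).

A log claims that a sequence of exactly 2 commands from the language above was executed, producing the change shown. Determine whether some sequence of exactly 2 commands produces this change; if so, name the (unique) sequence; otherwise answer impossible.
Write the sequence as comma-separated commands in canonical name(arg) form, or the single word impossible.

back(1), strafe(left, 2)

key: order matters: swapping back(1) and strafe(left, 2) lands elsewhere
begin: x=2 y=1 heading=right
step 1 (back(1)): x=1 y=1 heading=right
step 2 (strafe(left, 2)): x=1 y=3 heading=right
no other 2-command option fits: unique.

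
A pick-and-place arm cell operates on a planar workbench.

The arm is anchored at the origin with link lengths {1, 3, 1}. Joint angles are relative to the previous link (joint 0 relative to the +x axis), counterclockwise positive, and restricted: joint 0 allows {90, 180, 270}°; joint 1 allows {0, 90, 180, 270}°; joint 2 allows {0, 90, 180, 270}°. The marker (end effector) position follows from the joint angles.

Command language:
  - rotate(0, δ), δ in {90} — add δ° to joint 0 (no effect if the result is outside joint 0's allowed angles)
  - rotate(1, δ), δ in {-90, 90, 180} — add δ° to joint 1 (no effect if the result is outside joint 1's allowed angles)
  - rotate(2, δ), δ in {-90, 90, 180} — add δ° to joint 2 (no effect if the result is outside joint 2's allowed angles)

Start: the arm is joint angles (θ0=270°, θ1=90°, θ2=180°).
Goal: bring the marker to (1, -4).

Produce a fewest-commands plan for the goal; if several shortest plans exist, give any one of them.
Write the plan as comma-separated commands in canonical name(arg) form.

rotate(2, -90), rotate(1, -90)

from: joint angles (θ0=270°, θ1=90°, θ2=180°)
[1] after rotate(2, -90): joint angles (θ0=270°, θ1=90°, θ2=90°)
[2] after rotate(1, -90): joint angles (θ0=270°, θ1=0°, θ2=90°)
nothing shorter than 2 reaches the goal.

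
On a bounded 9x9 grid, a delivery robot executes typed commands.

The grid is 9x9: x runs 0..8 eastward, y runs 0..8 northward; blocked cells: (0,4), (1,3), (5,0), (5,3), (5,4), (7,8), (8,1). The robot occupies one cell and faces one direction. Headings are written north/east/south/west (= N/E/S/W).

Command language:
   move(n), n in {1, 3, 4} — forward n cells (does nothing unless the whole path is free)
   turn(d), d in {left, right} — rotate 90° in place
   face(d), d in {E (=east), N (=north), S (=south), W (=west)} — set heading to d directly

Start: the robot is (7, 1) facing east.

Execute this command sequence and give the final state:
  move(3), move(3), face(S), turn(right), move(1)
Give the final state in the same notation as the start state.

start: (7, 1) facing east
[1] after move(3): (7, 1) facing east
[2] after move(3): (7, 1) facing east
[3] after face(S): (7, 1) facing south
[4] after turn(right): (7, 1) facing west
[5] after move(1): (6, 1) facing west

(6, 1) facing west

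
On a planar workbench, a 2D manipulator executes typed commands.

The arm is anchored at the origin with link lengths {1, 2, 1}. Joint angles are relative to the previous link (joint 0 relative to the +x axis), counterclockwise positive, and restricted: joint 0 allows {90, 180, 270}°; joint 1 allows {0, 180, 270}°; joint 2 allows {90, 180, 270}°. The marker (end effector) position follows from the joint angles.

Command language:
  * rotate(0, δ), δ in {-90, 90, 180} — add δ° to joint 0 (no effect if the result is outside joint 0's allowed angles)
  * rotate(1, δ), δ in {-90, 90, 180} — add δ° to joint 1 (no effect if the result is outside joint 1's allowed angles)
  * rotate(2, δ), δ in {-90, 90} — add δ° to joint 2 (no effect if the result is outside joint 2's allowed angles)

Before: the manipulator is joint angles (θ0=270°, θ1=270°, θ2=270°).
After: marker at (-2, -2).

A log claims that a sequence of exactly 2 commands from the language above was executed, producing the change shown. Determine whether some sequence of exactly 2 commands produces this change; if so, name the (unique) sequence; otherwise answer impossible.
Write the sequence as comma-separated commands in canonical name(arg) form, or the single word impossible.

begin: joint angles (θ0=270°, θ1=270°, θ2=270°)
[1] after rotate(2, -90): joint angles (θ0=270°, θ1=270°, θ2=180°)
[2] after rotate(2, -90): joint angles (θ0=270°, θ1=270°, θ2=90°)
all 64 alternatives checked — unique.

rotate(2, -90), rotate(2, -90)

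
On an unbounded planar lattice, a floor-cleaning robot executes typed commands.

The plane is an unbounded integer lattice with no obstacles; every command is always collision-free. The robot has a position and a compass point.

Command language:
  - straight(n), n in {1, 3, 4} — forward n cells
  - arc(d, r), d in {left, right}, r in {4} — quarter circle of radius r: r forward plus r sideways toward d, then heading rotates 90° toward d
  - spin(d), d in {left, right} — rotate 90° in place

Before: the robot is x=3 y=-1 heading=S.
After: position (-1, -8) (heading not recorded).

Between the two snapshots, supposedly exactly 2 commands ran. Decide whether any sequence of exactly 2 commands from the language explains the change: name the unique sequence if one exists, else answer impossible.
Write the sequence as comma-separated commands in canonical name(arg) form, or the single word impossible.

key: order matters: swapping straight(3) and arc(right, 4) lands elsewhere
from: x=3 y=-1 heading=S
1. straight(3) → x=3 y=-4 heading=S
2. arc(right, 4) → x=-1 y=-8 heading=W
no rival 2-sequence matches.

straight(3), arc(right, 4)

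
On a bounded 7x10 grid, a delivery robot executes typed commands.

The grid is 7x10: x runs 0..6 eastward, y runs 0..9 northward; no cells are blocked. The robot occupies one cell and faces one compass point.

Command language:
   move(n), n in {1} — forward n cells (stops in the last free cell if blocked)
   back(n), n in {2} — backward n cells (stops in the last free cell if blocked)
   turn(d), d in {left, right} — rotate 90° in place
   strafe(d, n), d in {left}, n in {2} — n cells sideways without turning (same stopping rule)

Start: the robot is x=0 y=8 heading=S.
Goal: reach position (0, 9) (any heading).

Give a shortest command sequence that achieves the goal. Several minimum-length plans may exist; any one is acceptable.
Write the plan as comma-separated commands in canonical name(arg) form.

back(2)

start: x=0 y=8 heading=S
1. back(2) → x=0 y=9 heading=S
no 0-step plan works, so 1 is optimal.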